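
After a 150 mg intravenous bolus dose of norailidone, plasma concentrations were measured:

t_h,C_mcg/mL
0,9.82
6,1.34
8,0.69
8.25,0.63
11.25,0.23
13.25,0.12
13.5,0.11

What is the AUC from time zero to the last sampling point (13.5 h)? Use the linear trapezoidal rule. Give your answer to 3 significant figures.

Trapezoidal AUC_0→13.5:
  [0→6]: (9.82+1.34)/2 × 6 = 33.48
  [6→8]: (1.34+0.69)/2 × 2 = 2.03
  [8→8.25]: (0.69+0.63)/2 × 0.25 = 0.165
  [8.25→11.25]: (0.63+0.23)/2 × 3 = 1.29
  [11.25→13.25]: (0.23+0.12)/2 × 2 = 0.35
  [13.25→13.5]: (0.12+0.11)/2 × 0.25 = 0.02875
  Sum = 37.34375 mcg/mL·h

AUC = 37.3 mcg/mL·h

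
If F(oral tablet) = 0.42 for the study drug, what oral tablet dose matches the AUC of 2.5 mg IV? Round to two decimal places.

For equal systemic exposure: F × D_ev = D_iv
D_ev = D_iv / F = 2.5 / 0.42 = 5.95238 mg

D_oral = 5.95 mg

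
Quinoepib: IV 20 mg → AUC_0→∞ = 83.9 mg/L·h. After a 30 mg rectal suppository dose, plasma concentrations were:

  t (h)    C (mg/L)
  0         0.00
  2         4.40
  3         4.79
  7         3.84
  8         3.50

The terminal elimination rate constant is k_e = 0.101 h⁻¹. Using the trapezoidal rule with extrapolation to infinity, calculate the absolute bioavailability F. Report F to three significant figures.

F = 0.513

Trapezoidal AUC_0→8 (rectal suppository):
  [0→2]: (0.00+4.40)/2 × 2 = 4.4
  [2→3]: (4.40+4.79)/2 × 1 = 4.595
  [3→7]: (4.79+3.84)/2 × 4 = 17.26
  [7→8]: (3.84+3.50)/2 × 1 = 3.67
  Sum = 29.925 mg/L·h
Tail: C_last/k_e = 3.50/0.101 = 34.653
AUC_0→∞ (rectal suppository) = 29.925 + 34.653 = 64.578 mg/L·h
F = (AUC_ev/D_ev)/(AUC_iv/D_iv) = (64.578/30)/(83.9/20) = 2.1526/4.195 = 0.5131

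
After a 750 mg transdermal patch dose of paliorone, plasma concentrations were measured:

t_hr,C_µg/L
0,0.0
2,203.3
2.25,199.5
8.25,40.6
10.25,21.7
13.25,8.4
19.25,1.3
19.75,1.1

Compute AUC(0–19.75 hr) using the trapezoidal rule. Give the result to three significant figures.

Trapezoidal AUC_0→19.75:
  [0→2]: (0.0+203.3)/2 × 2 = 203.3
  [2→2.25]: (203.3+199.5)/2 × 0.25 = 50.35
  [2.25→8.25]: (199.5+40.6)/2 × 6 = 720.3
  [8.25→10.25]: (40.6+21.7)/2 × 2 = 62.3
  [10.25→13.25]: (21.7+8.4)/2 × 3 = 45.15
  [13.25→19.25]: (8.4+1.3)/2 × 6 = 29.1
  [19.25→19.75]: (1.3+1.1)/2 × 0.5 = 0.6
  Sum = 1111.1 µg/L·hr

AUC = 1110 µg/L·hr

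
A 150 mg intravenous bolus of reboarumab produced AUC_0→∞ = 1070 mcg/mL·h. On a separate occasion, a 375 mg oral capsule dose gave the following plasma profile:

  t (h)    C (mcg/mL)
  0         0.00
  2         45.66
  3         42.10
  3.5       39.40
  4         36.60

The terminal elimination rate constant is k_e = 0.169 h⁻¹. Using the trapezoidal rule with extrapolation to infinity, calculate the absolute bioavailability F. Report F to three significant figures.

F = 0.129

Trapezoidal AUC_0→4 (oral capsule):
  [0→2]: (0.00+45.66)/2 × 2 = 45.66
  [2→3]: (45.66+42.10)/2 × 1 = 43.88
  [3→3.5]: (42.10+39.40)/2 × 0.5 = 20.375
  [3.5→4]: (39.40+36.60)/2 × 0.5 = 19.0
  Sum = 128.915 mcg/mL·h
Tail: C_last/k_e = 36.60/0.169 = 216.568
AUC_0→∞ (oral capsule) = 128.915 + 216.568 = 345.483 mcg/mL·h
F = (AUC_ev/D_ev)/(AUC_iv/D_iv) = (345.483/375)/(1070/150) = 0.921288/7.13333 = 0.1292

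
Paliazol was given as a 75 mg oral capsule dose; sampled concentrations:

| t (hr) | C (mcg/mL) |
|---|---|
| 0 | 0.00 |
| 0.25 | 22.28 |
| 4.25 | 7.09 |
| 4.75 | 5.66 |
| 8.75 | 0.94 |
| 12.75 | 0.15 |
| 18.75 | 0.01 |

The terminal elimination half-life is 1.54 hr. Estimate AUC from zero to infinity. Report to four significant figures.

Trapezoidal AUC_0→18.75:
  [0→0.25]: (0.00+22.28)/2 × 0.25 = 2.785
  [0.25→4.25]: (22.28+7.09)/2 × 4 = 58.74
  [4.25→4.75]: (7.09+5.66)/2 × 0.5 = 3.1875
  [4.75→8.75]: (5.66+0.94)/2 × 4 = 13.2
  [8.75→12.75]: (0.94+0.15)/2 × 4 = 2.18
  [12.75→18.75]: (0.15+0.01)/2 × 6 = 0.48
  Sum = 80.5725 mcg/mL·hr
k_e = ln2 / t½ = 0.693147 / 1.54 = 0.4501 hr^-1
Extrapolated tail: C_last / k_e = 0.01 / 0.4501 = 0.022
AUC_0→∞ = 80.5725 + 0.022 = 80.5945 mcg/mL·hr

AUC = 80.59 mcg/mL·hr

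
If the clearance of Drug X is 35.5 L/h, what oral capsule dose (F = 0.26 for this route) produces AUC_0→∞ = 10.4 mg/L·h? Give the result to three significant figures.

Dose = CL × AUC_0→∞ / F
     = 35.5 × 10.4 / 0.26 = 1420 mg

Dose = 1420 mg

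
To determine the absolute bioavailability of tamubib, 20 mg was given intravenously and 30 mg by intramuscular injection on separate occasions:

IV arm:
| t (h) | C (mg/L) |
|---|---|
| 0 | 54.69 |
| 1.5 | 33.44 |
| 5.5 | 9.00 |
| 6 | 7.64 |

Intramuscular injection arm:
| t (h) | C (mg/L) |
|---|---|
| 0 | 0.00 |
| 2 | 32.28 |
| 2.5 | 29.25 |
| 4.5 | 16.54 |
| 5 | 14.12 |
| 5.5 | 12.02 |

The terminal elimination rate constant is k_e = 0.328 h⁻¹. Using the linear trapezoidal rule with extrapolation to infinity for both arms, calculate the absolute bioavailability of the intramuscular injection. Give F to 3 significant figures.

Trapezoidal AUC_0→6 (IV):
  [0→1.5]: (54.69+33.44)/2 × 1.5 = 66.0975
  [1.5→5.5]: (33.44+9.00)/2 × 4 = 84.88
  [5.5→6]: (9.00+7.64)/2 × 0.5 = 4.16
  Sum = 155.1375 mg/L·h
IV tail: 7.64/0.328 = 23.293; AUC_iv,0→∞ = 155.1375 + 23.293 = 178.4305 mg/L·h
Trapezoidal AUC_0→5.5 (intramuscular injection):
  [0→2]: (0.00+32.28)/2 × 2 = 32.28
  [2→2.5]: (32.28+29.25)/2 × 0.5 = 15.3825
  [2.5→4.5]: (29.25+16.54)/2 × 2 = 45.79
  [4.5→5]: (16.54+14.12)/2 × 0.5 = 7.665
  [5→5.5]: (14.12+12.02)/2 × 0.5 = 6.535
  Sum = 107.6525 mg/L·h
intramuscular injection tail: 12.02/0.328 = 36.646; AUC_ev,0→∞ = 107.6525 + 36.646 = 144.2985 mg/L·h
F = (AUC_ev/D_ev)/(AUC_iv/D_iv) = (144.2985/30)/(178.4305/20) = 4.80995/8.921525 = 0.5391

F = 0.539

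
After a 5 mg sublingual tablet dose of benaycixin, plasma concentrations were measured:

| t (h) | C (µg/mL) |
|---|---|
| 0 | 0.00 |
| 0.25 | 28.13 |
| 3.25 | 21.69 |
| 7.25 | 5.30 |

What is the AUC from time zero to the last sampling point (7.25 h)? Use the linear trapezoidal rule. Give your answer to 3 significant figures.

Trapezoidal AUC_0→7.25:
  [0→0.25]: (0.00+28.13)/2 × 0.25 = 3.51625
  [0.25→3.25]: (28.13+21.69)/2 × 3 = 74.73
  [3.25→7.25]: (21.69+5.30)/2 × 4 = 53.98
  Sum = 132.22625 µg/mL·h

AUC = 132 µg/mL·h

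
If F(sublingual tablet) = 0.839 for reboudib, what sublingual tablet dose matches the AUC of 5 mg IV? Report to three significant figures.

D_sublingual = 5.96 mg

For equal systemic exposure: F × D_ev = D_iv
D_ev = D_iv / F = 5 / 0.839 = 5.95948 mg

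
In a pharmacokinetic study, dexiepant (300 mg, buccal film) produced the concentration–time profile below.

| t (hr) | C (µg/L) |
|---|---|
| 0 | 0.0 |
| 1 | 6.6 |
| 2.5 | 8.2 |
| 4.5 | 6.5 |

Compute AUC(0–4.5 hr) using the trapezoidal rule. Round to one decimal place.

Trapezoidal AUC_0→4.5:
  [0→1]: (0.0+6.6)/2 × 1 = 3.3
  [1→2.5]: (6.6+8.2)/2 × 1.5 = 11.1
  [2.5→4.5]: (8.2+6.5)/2 × 2 = 14.7
  Sum = 29.1 µg/L·hr

AUC = 29.1 µg/L·hr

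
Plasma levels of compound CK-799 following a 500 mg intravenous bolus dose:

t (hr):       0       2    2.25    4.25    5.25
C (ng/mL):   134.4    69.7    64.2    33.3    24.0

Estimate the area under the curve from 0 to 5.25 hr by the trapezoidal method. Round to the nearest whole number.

AUC = 347 ng/mL·hr

Trapezoidal AUC_0→5.25:
  [0→2]: (134.4+69.7)/2 × 2 = 204.1
  [2→2.25]: (69.7+64.2)/2 × 0.25 = 16.7375
  [2.25→4.25]: (64.2+33.3)/2 × 2 = 97.5
  [4.25→5.25]: (33.3+24.0)/2 × 1 = 28.65
  Sum = 346.9875 ng/mL·hr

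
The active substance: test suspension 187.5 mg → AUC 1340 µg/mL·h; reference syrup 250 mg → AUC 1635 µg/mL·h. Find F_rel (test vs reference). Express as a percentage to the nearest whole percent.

F_rel = (AUC_test/D_test) / (AUC_ref/D_ref)
      = (1340/187.5) / (1635/250)
      = 7.14667 / 6.54 = 1.0928 = 109.28%

F_rel = 109%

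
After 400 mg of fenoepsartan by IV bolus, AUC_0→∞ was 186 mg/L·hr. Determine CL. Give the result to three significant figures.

CL = Dose_iv / AUC_0→∞
   = 400 / 186 = 2.15054 L/hr

CL = 2.15 L/hr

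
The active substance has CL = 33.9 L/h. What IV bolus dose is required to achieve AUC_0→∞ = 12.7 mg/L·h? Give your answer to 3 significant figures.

Dose = 431 mg

Dose_iv = CL × AUC_0→∞
     = 33.9 × 12.7 = 430.53 mg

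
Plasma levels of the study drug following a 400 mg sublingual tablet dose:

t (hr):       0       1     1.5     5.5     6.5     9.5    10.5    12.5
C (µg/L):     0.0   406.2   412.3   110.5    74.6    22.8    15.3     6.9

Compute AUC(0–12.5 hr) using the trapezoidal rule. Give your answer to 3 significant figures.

Trapezoidal AUC_0→12.5:
  [0→1]: (0.0+406.2)/2 × 1 = 203.1
  [1→1.5]: (406.2+412.3)/2 × 0.5 = 204.625
  [1.5→5.5]: (412.3+110.5)/2 × 4 = 1045.6
  [5.5→6.5]: (110.5+74.6)/2 × 1 = 92.55
  [6.5→9.5]: (74.6+22.8)/2 × 3 = 146.1
  [9.5→10.5]: (22.8+15.3)/2 × 1 = 19.05
  [10.5→12.5]: (15.3+6.9)/2 × 2 = 22.2
  Sum = 1733.225 µg/L·hr

AUC = 1730 µg/L·hr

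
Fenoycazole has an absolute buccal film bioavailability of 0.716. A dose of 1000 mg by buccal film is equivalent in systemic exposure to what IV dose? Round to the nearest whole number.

D_iv = 716 mg

Systemic exposure from an extravascular dose = F × D_ev, so the equivalent IV dose is F × D_ev.
D_iv = F × D_ev = 0.716 × 1000 = 716 mg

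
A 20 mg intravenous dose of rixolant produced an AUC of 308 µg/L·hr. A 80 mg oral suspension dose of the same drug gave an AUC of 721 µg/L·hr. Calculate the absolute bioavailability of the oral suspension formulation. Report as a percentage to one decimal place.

F = 58.5%

F = (AUC_ev / D_ev) / (AUC_iv / D_iv)
  = (721/80) / (308/20)
  = 9.0125 / 15.4 = 0.5852
  = 58.52%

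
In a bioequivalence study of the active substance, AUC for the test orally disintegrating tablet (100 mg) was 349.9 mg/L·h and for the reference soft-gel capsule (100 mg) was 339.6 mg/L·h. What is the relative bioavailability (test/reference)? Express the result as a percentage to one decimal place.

F_rel = (AUC_test/D_test) / (AUC_ref/D_ref)
      = (349.9/100) / (339.6/100)
      = 3.499 / 3.396 = 1.0303 = 103.03%

F_rel = 103.0%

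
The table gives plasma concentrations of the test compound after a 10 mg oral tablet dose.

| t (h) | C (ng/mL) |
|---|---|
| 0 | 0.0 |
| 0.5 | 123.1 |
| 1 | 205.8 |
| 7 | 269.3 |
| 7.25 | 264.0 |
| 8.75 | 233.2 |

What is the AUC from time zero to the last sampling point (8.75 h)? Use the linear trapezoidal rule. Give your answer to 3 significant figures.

Trapezoidal AUC_0→8.75:
  [0→0.5]: (0.0+123.1)/2 × 0.5 = 30.775
  [0.5→1]: (123.1+205.8)/2 × 0.5 = 82.225
  [1→7]: (205.8+269.3)/2 × 6 = 1425.3
  [7→7.25]: (269.3+264.0)/2 × 0.25 = 66.6625
  [7.25→8.75]: (264.0+233.2)/2 × 1.5 = 372.9
  Sum = 1977.8625 ng/mL·h

AUC = 1980 ng/mL·h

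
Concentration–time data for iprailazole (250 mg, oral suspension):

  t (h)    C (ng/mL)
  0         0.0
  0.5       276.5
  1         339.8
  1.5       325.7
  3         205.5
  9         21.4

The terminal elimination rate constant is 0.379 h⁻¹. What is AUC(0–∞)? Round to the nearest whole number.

Trapezoidal AUC_0→9:
  [0→0.5]: (0.0+276.5)/2 × 0.5 = 69.125
  [0.5→1]: (276.5+339.8)/2 × 0.5 = 154.075
  [1→1.5]: (339.8+325.7)/2 × 0.5 = 166.375
  [1.5→3]: (325.7+205.5)/2 × 1.5 = 398.4
  [3→9]: (205.5+21.4)/2 × 6 = 680.7
  Sum = 1468.675 ng/mL·h
Extrapolated tail: C_last / k_e = 21.4 / 0.379 = 56.464
AUC_0→∞ = 1468.675 + 56.464 = 1525.139 ng/mL·h

AUC = 1525 ng/mL·h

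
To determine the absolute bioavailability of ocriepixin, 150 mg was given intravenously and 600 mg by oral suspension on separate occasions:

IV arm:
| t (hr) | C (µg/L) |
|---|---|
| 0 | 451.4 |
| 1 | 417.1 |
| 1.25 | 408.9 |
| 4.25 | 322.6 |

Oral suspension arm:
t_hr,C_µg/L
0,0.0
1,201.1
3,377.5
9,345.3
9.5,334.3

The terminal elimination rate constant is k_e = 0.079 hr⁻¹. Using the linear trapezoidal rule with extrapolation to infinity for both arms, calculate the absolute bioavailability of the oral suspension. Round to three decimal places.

Trapezoidal AUC_0→4.25 (IV):
  [0→1]: (451.4+417.1)/2 × 1 = 434.25
  [1→1.25]: (417.1+408.9)/2 × 0.25 = 103.25
  [1.25→4.25]: (408.9+322.6)/2 × 3 = 1097.25
  Sum = 1634.75 µg/L·hr
IV tail: 322.6/0.079 = 4083.544; AUC_iv,0→∞ = 1634.75 + 4083.544 = 5718.294 µg/L·hr
Trapezoidal AUC_0→9.5 (oral suspension):
  [0→1]: (0.0+201.1)/2 × 1 = 100.55
  [1→3]: (201.1+377.5)/2 × 2 = 578.6
  [3→9]: (377.5+345.3)/2 × 6 = 2168.4
  [9→9.5]: (345.3+334.3)/2 × 0.5 = 169.9
  Sum = 3017.45 µg/L·hr
oral suspension tail: 334.3/0.079 = 4231.646; AUC_ev,0→∞ = 3017.45 + 4231.646 = 7249.096 µg/L·hr
F = (AUC_ev/D_ev)/(AUC_iv/D_iv) = (7249.096/600)/(5718.294/150) = 12.0818/38.12196 = 0.3169

F = 0.317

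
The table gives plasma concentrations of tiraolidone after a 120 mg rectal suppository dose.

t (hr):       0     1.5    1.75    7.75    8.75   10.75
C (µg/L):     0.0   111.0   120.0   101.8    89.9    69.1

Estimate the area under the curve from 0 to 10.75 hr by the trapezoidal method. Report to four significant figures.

Trapezoidal AUC_0→10.75:
  [0→1.5]: (0.0+111.0)/2 × 1.5 = 83.25
  [1.5→1.75]: (111.0+120.0)/2 × 0.25 = 28.875
  [1.75→7.75]: (120.0+101.8)/2 × 6 = 665.4
  [7.75→8.75]: (101.8+89.9)/2 × 1 = 95.85
  [8.75→10.75]: (89.9+69.1)/2 × 2 = 159.0
  Sum = 1032.375 µg/L·hr

AUC = 1032 µg/L·hr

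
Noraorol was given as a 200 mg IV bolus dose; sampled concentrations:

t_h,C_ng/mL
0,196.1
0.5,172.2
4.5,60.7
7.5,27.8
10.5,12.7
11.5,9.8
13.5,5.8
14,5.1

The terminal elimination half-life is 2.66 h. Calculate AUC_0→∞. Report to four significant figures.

Trapezoidal AUC_0→14:
  [0→0.5]: (196.1+172.2)/2 × 0.5 = 92.075
  [0.5→4.5]: (172.2+60.7)/2 × 4 = 465.8
  [4.5→7.5]: (60.7+27.8)/2 × 3 = 132.75
  [7.5→10.5]: (27.8+12.7)/2 × 3 = 60.75
  [10.5→11.5]: (12.7+9.8)/2 × 1 = 11.25
  [11.5→13.5]: (9.8+5.8)/2 × 2 = 15.6
  [13.5→14]: (5.8+5.1)/2 × 0.5 = 2.725
  Sum = 780.95 ng/mL·h
k_e = ln2 / t½ = 0.693147 / 2.66 = 0.2606 h^-1
Extrapolated tail: C_last / k_e = 5.1 / 0.2606 = 19.570
AUC_0→∞ = 780.95 + 19.570 = 800.52 ng/mL·h

AUC = 800.5 ng/mL·h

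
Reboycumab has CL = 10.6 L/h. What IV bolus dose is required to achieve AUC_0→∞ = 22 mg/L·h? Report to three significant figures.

Dose_iv = CL × AUC_0→∞
     = 10.6 × 22 = 233.2 mg

Dose = 233 mg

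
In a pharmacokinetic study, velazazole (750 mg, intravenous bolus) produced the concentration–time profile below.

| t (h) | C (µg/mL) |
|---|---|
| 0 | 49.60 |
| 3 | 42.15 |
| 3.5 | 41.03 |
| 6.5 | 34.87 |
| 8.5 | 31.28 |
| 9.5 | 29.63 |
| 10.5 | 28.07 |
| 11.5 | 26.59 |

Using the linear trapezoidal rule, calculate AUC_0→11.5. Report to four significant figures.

AUC = 425.1 µg/mL·h

Trapezoidal AUC_0→11.5:
  [0→3]: (49.60+42.15)/2 × 3 = 137.625
  [3→3.5]: (42.15+41.03)/2 × 0.5 = 20.795
  [3.5→6.5]: (41.03+34.87)/2 × 3 = 113.85
  [6.5→8.5]: (34.87+31.28)/2 × 2 = 66.15
  [8.5→9.5]: (31.28+29.63)/2 × 1 = 30.455
  [9.5→10.5]: (29.63+28.07)/2 × 1 = 28.85
  [10.5→11.5]: (28.07+26.59)/2 × 1 = 27.33
  Sum = 425.055 µg/mL·h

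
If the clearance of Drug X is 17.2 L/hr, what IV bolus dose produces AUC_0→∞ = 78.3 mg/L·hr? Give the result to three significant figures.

Dose = 1350 mg

Dose_iv = CL × AUC_0→∞
     = 17.2 × 78.3 = 1346.76 mg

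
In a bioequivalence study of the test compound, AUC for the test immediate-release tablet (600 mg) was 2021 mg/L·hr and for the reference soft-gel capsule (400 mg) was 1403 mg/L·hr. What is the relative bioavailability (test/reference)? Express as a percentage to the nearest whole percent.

F_rel = (AUC_test/D_test) / (AUC_ref/D_ref)
      = (2021/600) / (1403/400)
      = 3.36833 / 3.5075 = 0.9603 = 96.03%

F_rel = 96%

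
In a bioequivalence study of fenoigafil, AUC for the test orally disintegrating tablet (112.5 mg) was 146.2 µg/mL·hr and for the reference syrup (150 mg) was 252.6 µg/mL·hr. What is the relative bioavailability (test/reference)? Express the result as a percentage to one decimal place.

F_rel = 77.2%

F_rel = (AUC_test/D_test) / (AUC_ref/D_ref)
      = (146.2/112.5) / (252.6/150)
      = 1.29956 / 1.684 = 0.7717 = 77.17%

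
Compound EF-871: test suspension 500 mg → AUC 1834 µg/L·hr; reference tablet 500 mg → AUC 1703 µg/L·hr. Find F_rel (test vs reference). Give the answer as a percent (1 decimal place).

F_rel = 107.7%

F_rel = (AUC_test/D_test) / (AUC_ref/D_ref)
      = (1834/500) / (1703/500)
      = 3.668 / 3.406 = 1.0769 = 107.69%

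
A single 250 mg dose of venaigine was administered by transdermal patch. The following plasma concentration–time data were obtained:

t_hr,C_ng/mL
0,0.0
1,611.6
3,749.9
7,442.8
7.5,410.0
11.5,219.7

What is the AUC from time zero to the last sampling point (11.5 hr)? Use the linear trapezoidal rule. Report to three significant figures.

AUC = 5530 ng/mL·hr

Trapezoidal AUC_0→11.5:
  [0→1]: (0.0+611.6)/2 × 1 = 305.8
  [1→3]: (611.6+749.9)/2 × 2 = 1361.5
  [3→7]: (749.9+442.8)/2 × 4 = 2385.4
  [7→7.5]: (442.8+410.0)/2 × 0.5 = 213.2
  [7.5→11.5]: (410.0+219.7)/2 × 4 = 1259.4
  Sum = 5525.3 ng/mL·hr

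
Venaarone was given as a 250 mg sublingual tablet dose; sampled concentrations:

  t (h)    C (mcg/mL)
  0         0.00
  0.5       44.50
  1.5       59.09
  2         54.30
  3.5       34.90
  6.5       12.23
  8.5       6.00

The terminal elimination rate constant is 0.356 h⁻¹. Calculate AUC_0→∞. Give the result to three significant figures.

Trapezoidal AUC_0→8.5:
  [0→0.5]: (0.00+44.50)/2 × 0.5 = 11.125
  [0.5→1.5]: (44.50+59.09)/2 × 1 = 51.795
  [1.5→2]: (59.09+54.30)/2 × 0.5 = 28.3475
  [2→3.5]: (54.30+34.90)/2 × 1.5 = 66.9
  [3.5→6.5]: (34.90+12.23)/2 × 3 = 70.695
  [6.5→8.5]: (12.23+6.00)/2 × 2 = 18.23
  Sum = 247.0925 mcg/mL·h
Extrapolated tail: C_last / k_e = 6.00 / 0.356 = 16.854
AUC_0→∞ = 247.0925 + 16.854 = 263.9465 mcg/mL·h

AUC = 264 mcg/mL·h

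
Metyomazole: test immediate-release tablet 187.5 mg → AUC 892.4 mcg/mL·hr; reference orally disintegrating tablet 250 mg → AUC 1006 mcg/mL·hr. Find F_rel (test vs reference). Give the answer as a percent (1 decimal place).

F_rel = 118.3%

F_rel = (AUC_test/D_test) / (AUC_ref/D_ref)
      = (892.4/187.5) / (1006/250)
      = 4.75947 / 4.024 = 1.1828 = 118.28%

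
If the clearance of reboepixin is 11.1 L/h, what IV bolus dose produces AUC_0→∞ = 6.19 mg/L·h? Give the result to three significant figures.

Dose_iv = CL × AUC_0→∞
     = 11.1 × 6.19 = 68.709 mg

Dose = 68.7 mg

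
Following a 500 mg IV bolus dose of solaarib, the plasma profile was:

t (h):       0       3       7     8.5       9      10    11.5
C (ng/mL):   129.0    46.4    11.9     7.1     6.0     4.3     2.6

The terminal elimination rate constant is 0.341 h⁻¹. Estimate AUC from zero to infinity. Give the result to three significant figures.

Trapezoidal AUC_0→11.5:
  [0→3]: (129.0+46.4)/2 × 3 = 263.1
  [3→7]: (46.4+11.9)/2 × 4 = 116.6
  [7→8.5]: (11.9+7.1)/2 × 1.5 = 14.25
  [8.5→9]: (7.1+6.0)/2 × 0.5 = 3.275
  [9→10]: (6.0+4.3)/2 × 1 = 5.15
  [10→11.5]: (4.3+2.6)/2 × 1.5 = 5.175
  Sum = 407.55 ng/mL·h
Extrapolated tail: C_last / k_e = 2.6 / 0.341 = 7.625
AUC_0→∞ = 407.55 + 7.625 = 415.175 ng/mL·h

AUC = 415 ng/mL·h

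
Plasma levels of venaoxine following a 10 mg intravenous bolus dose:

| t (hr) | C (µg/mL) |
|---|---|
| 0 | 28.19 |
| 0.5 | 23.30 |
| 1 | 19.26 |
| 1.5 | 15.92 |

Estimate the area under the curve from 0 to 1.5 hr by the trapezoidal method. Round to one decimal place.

Trapezoidal AUC_0→1.5:
  [0→0.5]: (28.19+23.30)/2 × 0.5 = 12.8725
  [0.5→1]: (23.30+19.26)/2 × 0.5 = 10.64
  [1→1.5]: (19.26+15.92)/2 × 0.5 = 8.795
  Sum = 32.3075 µg/mL·hr

AUC = 32.3 µg/mL·hr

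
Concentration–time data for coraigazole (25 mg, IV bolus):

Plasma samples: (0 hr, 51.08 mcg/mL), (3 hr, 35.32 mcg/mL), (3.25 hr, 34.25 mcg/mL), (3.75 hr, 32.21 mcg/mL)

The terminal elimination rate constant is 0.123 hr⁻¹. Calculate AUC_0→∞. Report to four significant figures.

AUC = 416.8 mcg/mL·hr

Trapezoidal AUC_0→3.75:
  [0→3]: (51.08+35.32)/2 × 3 = 129.6
  [3→3.25]: (35.32+34.25)/2 × 0.25 = 8.69625
  [3.25→3.75]: (34.25+32.21)/2 × 0.5 = 16.615
  Sum = 154.91125 mcg/mL·hr
Extrapolated tail: C_last / k_e = 32.21 / 0.123 = 261.870
AUC_0→∞ = 154.91125 + 261.870 = 416.78125 mcg/mL·hr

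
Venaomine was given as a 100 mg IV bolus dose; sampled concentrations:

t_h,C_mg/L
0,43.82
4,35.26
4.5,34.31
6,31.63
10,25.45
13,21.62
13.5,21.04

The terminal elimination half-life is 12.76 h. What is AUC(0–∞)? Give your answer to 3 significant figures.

Trapezoidal AUC_0→13.5:
  [0→4]: (43.82+35.26)/2 × 4 = 158.16
  [4→4.5]: (35.26+34.31)/2 × 0.5 = 17.3925
  [4.5→6]: (34.31+31.63)/2 × 1.5 = 49.455
  [6→10]: (31.63+25.45)/2 × 4 = 114.16
  [10→13]: (25.45+21.62)/2 × 3 = 70.605
  [13→13.5]: (21.62+21.04)/2 × 0.5 = 10.665
  Sum = 420.4375 mg/L·h
k_e = ln2 / t½ = 0.693147 / 12.76 = 0.0543 h^-1
Extrapolated tail: C_last / k_e = 21.04 / 0.0543 = 387.477
AUC_0→∞ = 420.4375 + 387.477 = 807.9145 mg/L·h

AUC = 808 mg/L·h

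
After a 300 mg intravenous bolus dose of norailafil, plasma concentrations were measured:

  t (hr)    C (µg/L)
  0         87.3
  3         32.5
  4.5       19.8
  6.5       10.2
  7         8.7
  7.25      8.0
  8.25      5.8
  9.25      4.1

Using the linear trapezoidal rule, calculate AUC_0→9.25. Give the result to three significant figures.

AUC = 268 µg/L·hr

Trapezoidal AUC_0→9.25:
  [0→3]: (87.3+32.5)/2 × 3 = 179.7
  [3→4.5]: (32.5+19.8)/2 × 1.5 = 39.225
  [4.5→6.5]: (19.8+10.2)/2 × 2 = 30.0
  [6.5→7]: (10.2+8.7)/2 × 0.5 = 4.725
  [7→7.25]: (8.7+8.0)/2 × 0.25 = 2.0875
  [7.25→8.25]: (8.0+5.8)/2 × 1 = 6.9
  [8.25→9.25]: (5.8+4.1)/2 × 1 = 4.95
  Sum = 267.5875 µg/L·hr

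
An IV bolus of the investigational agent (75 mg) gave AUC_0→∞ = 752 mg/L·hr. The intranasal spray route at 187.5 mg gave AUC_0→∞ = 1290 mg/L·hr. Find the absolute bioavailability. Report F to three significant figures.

F = 0.686

F = (AUC_ev / D_ev) / (AUC_iv / D_iv)
  = (1290/187.5) / (752/75)
  = 6.88 / 10.0267 = 0.6862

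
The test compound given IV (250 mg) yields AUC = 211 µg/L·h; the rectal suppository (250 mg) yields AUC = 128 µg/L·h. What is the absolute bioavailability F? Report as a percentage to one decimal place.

F = (AUC_ev / D_ev) / (AUC_iv / D_iv)
  = (128/250) / (211/250)
  = 0.512 / 0.844 = 0.6066
  = 60.66%

F = 60.7%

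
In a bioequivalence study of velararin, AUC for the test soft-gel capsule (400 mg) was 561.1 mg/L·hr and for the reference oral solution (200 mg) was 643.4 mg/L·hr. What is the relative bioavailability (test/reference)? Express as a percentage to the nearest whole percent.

F_rel = (AUC_test/D_test) / (AUC_ref/D_ref)
      = (561.1/400) / (643.4/200)
      = 1.40275 / 3.217 = 0.4360 = 43.60%

F_rel = 44%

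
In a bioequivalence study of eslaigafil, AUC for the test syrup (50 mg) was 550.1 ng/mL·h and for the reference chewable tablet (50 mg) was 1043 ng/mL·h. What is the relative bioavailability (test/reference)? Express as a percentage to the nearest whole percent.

F_rel = (AUC_test/D_test) / (AUC_ref/D_ref)
      = (550.1/50) / (1043/50)
      = 11.002 / 20.86 = 0.5274 = 52.74%

F_rel = 53%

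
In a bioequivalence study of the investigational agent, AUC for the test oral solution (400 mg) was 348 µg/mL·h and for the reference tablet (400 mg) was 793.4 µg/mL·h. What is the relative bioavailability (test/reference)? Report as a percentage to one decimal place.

F_rel = (AUC_test/D_test) / (AUC_ref/D_ref)
      = (348/400) / (793.4/400)
      = 0.87 / 1.9835 = 0.4386 = 43.86%

F_rel = 43.9%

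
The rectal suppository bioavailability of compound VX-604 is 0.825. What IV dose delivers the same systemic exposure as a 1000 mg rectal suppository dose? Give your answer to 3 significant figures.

Systemic exposure from an extravascular dose = F × D_ev, so the equivalent IV dose is F × D_ev.
D_iv = F × D_ev = 0.825 × 1000 = 825 mg

D_iv = 825 mg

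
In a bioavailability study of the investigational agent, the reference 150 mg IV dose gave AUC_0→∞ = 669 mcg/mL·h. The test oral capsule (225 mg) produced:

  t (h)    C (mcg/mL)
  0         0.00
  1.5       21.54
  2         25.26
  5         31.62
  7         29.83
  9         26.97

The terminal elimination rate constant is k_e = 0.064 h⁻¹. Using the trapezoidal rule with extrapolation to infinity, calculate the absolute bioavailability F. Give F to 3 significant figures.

Trapezoidal AUC_0→9 (oral capsule):
  [0→1.5]: (0.00+21.54)/2 × 1.5 = 16.155
  [1.5→2]: (21.54+25.26)/2 × 0.5 = 11.7
  [2→5]: (25.26+31.62)/2 × 3 = 85.32
  [5→7]: (31.62+29.83)/2 × 2 = 61.45
  [7→9]: (29.83+26.97)/2 × 2 = 56.8
  Sum = 231.425 mcg/mL·h
Tail: C_last/k_e = 26.97/0.064 = 421.406
AUC_0→∞ (oral capsule) = 231.425 + 421.406 = 652.831 mcg/mL·h
F = (AUC_ev/D_ev)/(AUC_iv/D_iv) = (652.831/225)/(669/150) = 2.90147/4.46 = 0.6506

F = 0.651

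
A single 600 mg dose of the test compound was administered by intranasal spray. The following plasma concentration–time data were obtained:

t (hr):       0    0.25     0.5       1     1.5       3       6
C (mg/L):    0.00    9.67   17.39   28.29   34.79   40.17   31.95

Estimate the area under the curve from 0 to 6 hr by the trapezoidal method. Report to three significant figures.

Trapezoidal AUC_0→6:
  [0→0.25]: (0.00+9.67)/2 × 0.25 = 1.20875
  [0.25→0.5]: (9.67+17.39)/2 × 0.25 = 3.3825
  [0.5→1]: (17.39+28.29)/2 × 0.5 = 11.42
  [1→1.5]: (28.29+34.79)/2 × 0.5 = 15.77
  [1.5→3]: (34.79+40.17)/2 × 1.5 = 56.22
  [3→6]: (40.17+31.95)/2 × 3 = 108.18
  Sum = 196.18125 mg/L·hr

AUC = 196 mg/L·hr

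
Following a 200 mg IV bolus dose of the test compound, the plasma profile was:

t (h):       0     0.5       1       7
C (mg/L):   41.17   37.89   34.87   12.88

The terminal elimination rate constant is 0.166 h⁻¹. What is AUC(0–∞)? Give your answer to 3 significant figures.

Trapezoidal AUC_0→7:
  [0→0.5]: (41.17+37.89)/2 × 0.5 = 19.765
  [0.5→1]: (37.89+34.87)/2 × 0.5 = 18.19
  [1→7]: (34.87+12.88)/2 × 6 = 143.25
  Sum = 181.205 mg/L·h
Extrapolated tail: C_last / k_e = 12.88 / 0.166 = 77.590
AUC_0→∞ = 181.205 + 77.590 = 258.795 mg/L·h

AUC = 259 mg/L·h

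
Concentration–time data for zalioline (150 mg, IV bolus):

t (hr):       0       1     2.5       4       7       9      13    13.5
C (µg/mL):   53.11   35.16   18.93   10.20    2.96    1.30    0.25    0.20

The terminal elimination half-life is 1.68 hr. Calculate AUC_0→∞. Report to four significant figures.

Trapezoidal AUC_0→13.5:
  [0→1]: (53.11+35.16)/2 × 1 = 44.135
  [1→2.5]: (35.16+18.93)/2 × 1.5 = 40.5675
  [2.5→4]: (18.93+10.20)/2 × 1.5 = 21.8475
  [4→7]: (10.20+2.96)/2 × 3 = 19.74
  [7→9]: (2.96+1.30)/2 × 2 = 4.26
  [9→13]: (1.30+0.25)/2 × 4 = 3.1
  [13→13.5]: (0.25+0.20)/2 × 0.5 = 0.1125
  Sum = 133.7625 µg/mL·hr
k_e = ln2 / t½ = 0.693147 / 1.68 = 0.4126 hr^-1
Extrapolated tail: C_last / k_e = 0.20 / 0.4126 = 0.485
AUC_0→∞ = 133.7625 + 0.485 = 134.2475 µg/mL·hr

AUC = 134.2 µg/mL·hr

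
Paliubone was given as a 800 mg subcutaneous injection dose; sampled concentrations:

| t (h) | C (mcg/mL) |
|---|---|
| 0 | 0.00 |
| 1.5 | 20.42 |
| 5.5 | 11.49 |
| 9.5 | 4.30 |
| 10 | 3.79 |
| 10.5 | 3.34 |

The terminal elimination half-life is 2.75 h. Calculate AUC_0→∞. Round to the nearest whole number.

Trapezoidal AUC_0→10.5:
  [0→1.5]: (0.00+20.42)/2 × 1.5 = 15.315
  [1.5→5.5]: (20.42+11.49)/2 × 4 = 63.82
  [5.5→9.5]: (11.49+4.30)/2 × 4 = 31.58
  [9.5→10]: (4.30+3.79)/2 × 0.5 = 2.0225
  [10→10.5]: (3.79+3.34)/2 × 0.5 = 1.7825
  Sum = 114.52 mcg/mL·h
k_e = ln2 / t½ = 0.693147 / 2.75 = 0.2521 h^-1
Extrapolated tail: C_last / k_e = 3.34 / 0.2521 = 13.249
AUC_0→∞ = 114.52 + 13.249 = 127.769 mcg/mL·h

AUC = 128 mcg/mL·h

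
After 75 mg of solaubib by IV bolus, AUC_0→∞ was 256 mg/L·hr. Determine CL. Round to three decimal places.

CL = 0.293 L/hr

CL = Dose_iv / AUC_0→∞
   = 75 / 256 = 0.29296875 L/hr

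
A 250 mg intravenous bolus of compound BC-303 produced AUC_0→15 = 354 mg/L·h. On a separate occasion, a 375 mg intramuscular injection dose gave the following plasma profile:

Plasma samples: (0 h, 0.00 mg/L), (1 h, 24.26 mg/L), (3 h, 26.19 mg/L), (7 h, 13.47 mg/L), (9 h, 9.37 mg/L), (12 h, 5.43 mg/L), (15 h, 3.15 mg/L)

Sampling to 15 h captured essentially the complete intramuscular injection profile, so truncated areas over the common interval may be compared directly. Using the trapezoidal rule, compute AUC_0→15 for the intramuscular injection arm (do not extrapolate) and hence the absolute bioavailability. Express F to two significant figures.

Trapezoidal AUC_0→15 (intramuscular injection):
  [0→1]: (0.00+24.26)/2 × 1 = 12.13
  [1→3]: (24.26+26.19)/2 × 2 = 50.45
  [3→7]: (26.19+13.47)/2 × 4 = 79.32
  [7→9]: (13.47+9.37)/2 × 2 = 22.84
  [9→12]: (9.37+5.43)/2 × 3 = 22.2
  [12→15]: (5.43+3.15)/2 × 3 = 12.87
  Sum = 199.81 mg/L·h
F = (AUC_ev/D_ev)/(AUC_iv/D_iv) = (199.81/375)/(354/250) = 0.532827/1.416 = 0.3763

F = 0.38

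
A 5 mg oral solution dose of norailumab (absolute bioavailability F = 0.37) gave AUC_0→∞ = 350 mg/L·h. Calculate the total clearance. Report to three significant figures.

CL = F × Dose / AUC_0→∞
   = 0.37 × 5 / 350 = 0.00528571 L/h

CL = 0.00529 L/h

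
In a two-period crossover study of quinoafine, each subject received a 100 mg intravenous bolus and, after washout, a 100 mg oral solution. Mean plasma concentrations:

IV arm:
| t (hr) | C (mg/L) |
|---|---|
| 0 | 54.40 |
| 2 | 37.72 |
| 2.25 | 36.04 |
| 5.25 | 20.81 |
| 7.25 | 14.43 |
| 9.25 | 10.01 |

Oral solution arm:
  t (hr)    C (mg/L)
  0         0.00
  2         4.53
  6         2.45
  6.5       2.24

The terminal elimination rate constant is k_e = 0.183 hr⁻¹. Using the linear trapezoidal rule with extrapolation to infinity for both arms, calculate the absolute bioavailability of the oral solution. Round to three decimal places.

F = 0.106

Trapezoidal AUC_0→9.25 (IV):
  [0→2]: (54.40+37.72)/2 × 2 = 92.12
  [2→2.25]: (37.72+36.04)/2 × 0.25 = 9.22
  [2.25→5.25]: (36.04+20.81)/2 × 3 = 85.275
  [5.25→7.25]: (20.81+14.43)/2 × 2 = 35.24
  [7.25→9.25]: (14.43+10.01)/2 × 2 = 24.44
  Sum = 246.295 mg/L·hr
IV tail: 10.01/0.183 = 54.699; AUC_iv,0→∞ = 246.295 + 54.699 = 300.994 mg/L·hr
Trapezoidal AUC_0→6.5 (oral solution):
  [0→2]: (0.00+4.53)/2 × 2 = 4.53
  [2→6]: (4.53+2.45)/2 × 4 = 13.96
  [6→6.5]: (2.45+2.24)/2 × 0.5 = 1.1725
  Sum = 19.6625 mg/L·hr
oral solution tail: 2.24/0.183 = 12.240; AUC_ev,0→∞ = 19.6625 + 12.240 = 31.9025 mg/L·hr
F = (AUC_ev/D_ev)/(AUC_iv/D_iv) = (31.9025/100)/(300.994/100) = 0.319025/3.00994 = 0.1060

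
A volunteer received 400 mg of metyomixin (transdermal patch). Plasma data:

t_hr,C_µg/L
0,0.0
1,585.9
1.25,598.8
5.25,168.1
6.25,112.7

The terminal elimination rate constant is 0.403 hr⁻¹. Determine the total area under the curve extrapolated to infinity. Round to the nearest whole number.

Trapezoidal AUC_0→6.25:
  [0→1]: (0.0+585.9)/2 × 1 = 292.95
  [1→1.25]: (585.9+598.8)/2 × 0.25 = 148.0875
  [1.25→5.25]: (598.8+168.1)/2 × 4 = 1533.8
  [5.25→6.25]: (168.1+112.7)/2 × 1 = 140.4
  Sum = 2115.2375 µg/L·hr
Extrapolated tail: C_last / k_e = 112.7 / 0.403 = 279.653
AUC_0→∞ = 2115.2375 + 279.653 = 2394.8905 µg/L·hr

AUC = 2395 µg/L·hr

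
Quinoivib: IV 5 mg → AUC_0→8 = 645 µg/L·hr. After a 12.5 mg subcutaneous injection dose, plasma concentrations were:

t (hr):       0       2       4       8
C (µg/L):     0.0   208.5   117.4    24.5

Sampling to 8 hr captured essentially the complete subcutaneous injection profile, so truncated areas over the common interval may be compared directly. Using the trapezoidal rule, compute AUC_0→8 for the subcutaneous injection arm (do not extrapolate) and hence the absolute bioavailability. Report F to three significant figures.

F = 0.507

Trapezoidal AUC_0→8 (subcutaneous injection):
  [0→2]: (0.0+208.5)/2 × 2 = 208.5
  [2→4]: (208.5+117.4)/2 × 2 = 325.9
  [4→8]: (117.4+24.5)/2 × 4 = 283.8
  Sum = 818.2 µg/L·hr
F = (AUC_ev/D_ev)/(AUC_iv/D_iv) = (818.2/12.5)/(645/5) = 65.456/129 = 0.5074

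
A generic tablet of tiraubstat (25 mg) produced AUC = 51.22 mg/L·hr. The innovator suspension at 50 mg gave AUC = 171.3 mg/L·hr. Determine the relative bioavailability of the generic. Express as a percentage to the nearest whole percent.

F_rel = 60%

F_rel = (AUC_test/D_test) / (AUC_ref/D_ref)
      = (51.22/25) / (171.3/50)
      = 2.0488 / 3.426 = 0.5980 = 59.80%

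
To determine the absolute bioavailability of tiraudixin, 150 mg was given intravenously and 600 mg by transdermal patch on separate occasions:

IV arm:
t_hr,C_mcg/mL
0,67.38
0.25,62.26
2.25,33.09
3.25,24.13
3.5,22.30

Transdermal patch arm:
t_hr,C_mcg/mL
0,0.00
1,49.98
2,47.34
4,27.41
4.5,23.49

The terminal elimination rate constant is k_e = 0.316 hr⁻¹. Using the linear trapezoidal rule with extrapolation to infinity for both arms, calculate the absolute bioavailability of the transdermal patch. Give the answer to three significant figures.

F = 0.272

Trapezoidal AUC_0→3.5 (IV):
  [0→0.25]: (67.38+62.26)/2 × 0.25 = 16.205
  [0.25→2.25]: (62.26+33.09)/2 × 2 = 95.35
  [2.25→3.25]: (33.09+24.13)/2 × 1 = 28.61
  [3.25→3.5]: (24.13+22.30)/2 × 0.25 = 5.80375
  Sum = 145.96875 mcg/mL·hr
IV tail: 22.30/0.316 = 70.570; AUC_iv,0→∞ = 145.96875 + 70.570 = 216.53875 mcg/mL·hr
Trapezoidal AUC_0→4.5 (transdermal patch):
  [0→1]: (0.00+49.98)/2 × 1 = 24.99
  [1→2]: (49.98+47.34)/2 × 1 = 48.66
  [2→4]: (47.34+27.41)/2 × 2 = 74.75
  [4→4.5]: (27.41+23.49)/2 × 0.5 = 12.725
  Sum = 161.125 mcg/mL·hr
transdermal patch tail: 23.49/0.316 = 74.335; AUC_ev,0→∞ = 161.125 + 74.335 = 235.46 mcg/mL·hr
F = (AUC_ev/D_ev)/(AUC_iv/D_iv) = (235.46/600)/(216.53875/150) = 0.392433/1.44359 = 0.2718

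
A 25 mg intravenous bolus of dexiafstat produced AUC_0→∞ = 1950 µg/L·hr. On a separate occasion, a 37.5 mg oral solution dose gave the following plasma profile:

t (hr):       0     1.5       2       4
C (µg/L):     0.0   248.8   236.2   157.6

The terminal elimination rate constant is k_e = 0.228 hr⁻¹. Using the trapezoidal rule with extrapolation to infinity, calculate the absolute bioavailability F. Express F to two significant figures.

Trapezoidal AUC_0→4 (oral solution):
  [0→1.5]: (0.0+248.8)/2 × 1.5 = 186.6
  [1.5→2]: (248.8+236.2)/2 × 0.5 = 121.25
  [2→4]: (236.2+157.6)/2 × 2 = 393.8
  Sum = 701.65 µg/L·hr
Tail: C_last/k_e = 157.6/0.228 = 691.228
AUC_0→∞ (oral solution) = 701.65 + 691.228 = 1392.878 µg/L·hr
F = (AUC_ev/D_ev)/(AUC_iv/D_iv) = (1392.878/37.5)/(1950/25) = 37.1434/78 = 0.4762

F = 0.48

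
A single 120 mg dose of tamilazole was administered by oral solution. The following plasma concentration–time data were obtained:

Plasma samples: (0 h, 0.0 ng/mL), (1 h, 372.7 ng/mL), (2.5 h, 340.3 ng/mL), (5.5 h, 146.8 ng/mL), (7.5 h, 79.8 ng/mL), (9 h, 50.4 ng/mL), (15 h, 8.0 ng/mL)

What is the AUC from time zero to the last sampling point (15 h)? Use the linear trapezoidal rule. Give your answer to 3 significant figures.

Trapezoidal AUC_0→15:
  [0→1]: (0.0+372.7)/2 × 1 = 186.35
  [1→2.5]: (372.7+340.3)/2 × 1.5 = 534.75
  [2.5→5.5]: (340.3+146.8)/2 × 3 = 730.65
  [5.5→7.5]: (146.8+79.8)/2 × 2 = 226.6
  [7.5→9]: (79.8+50.4)/2 × 1.5 = 97.65
  [9→15]: (50.4+8.0)/2 × 6 = 175.2
  Sum = 1951.2 ng/mL·h

AUC = 1950 ng/mL·h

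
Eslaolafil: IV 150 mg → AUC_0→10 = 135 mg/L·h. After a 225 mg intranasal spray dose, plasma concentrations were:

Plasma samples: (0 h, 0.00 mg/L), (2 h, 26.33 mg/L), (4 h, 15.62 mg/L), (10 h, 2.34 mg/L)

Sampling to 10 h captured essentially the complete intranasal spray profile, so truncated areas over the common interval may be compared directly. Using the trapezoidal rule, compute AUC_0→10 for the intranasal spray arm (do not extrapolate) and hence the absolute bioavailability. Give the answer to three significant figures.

F = 0.603

Trapezoidal AUC_0→10 (intranasal spray):
  [0→2]: (0.00+26.33)/2 × 2 = 26.33
  [2→4]: (26.33+15.62)/2 × 2 = 41.95
  [4→10]: (15.62+2.34)/2 × 6 = 53.88
  Sum = 122.16 mg/L·h
F = (AUC_ev/D_ev)/(AUC_iv/D_iv) = (122.16/225)/(135/150) = 0.542933/0.9 = 0.6033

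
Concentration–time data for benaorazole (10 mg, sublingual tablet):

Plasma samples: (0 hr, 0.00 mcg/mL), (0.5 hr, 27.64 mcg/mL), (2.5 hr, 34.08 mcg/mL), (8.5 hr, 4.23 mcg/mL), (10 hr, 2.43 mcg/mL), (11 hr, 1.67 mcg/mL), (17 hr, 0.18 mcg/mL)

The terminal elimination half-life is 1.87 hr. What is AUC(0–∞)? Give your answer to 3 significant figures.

Trapezoidal AUC_0→17:
  [0→0.5]: (0.00+27.64)/2 × 0.5 = 6.91
  [0.5→2.5]: (27.64+34.08)/2 × 2 = 61.72
  [2.5→8.5]: (34.08+4.23)/2 × 6 = 114.93
  [8.5→10]: (4.23+2.43)/2 × 1.5 = 4.995
  [10→11]: (2.43+1.67)/2 × 1 = 2.05
  [11→17]: (1.67+0.18)/2 × 6 = 5.55
  Sum = 196.155 mcg/mL·hr
k_e = ln2 / t½ = 0.693147 / 1.87 = 0.3707 hr^-1
Extrapolated tail: C_last / k_e = 0.18 / 0.3707 = 0.486
AUC_0→∞ = 196.155 + 0.486 = 196.641 mcg/mL·hr

AUC = 197 mcg/mL·hr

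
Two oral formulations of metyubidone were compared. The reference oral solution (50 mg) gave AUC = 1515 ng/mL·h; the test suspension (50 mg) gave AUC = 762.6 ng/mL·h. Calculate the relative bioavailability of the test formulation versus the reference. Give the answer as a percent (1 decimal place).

F_rel = 50.3%

F_rel = (AUC_test/D_test) / (AUC_ref/D_ref)
      = (762.6/50) / (1515/50)
      = 15.252 / 30.3 = 0.5034 = 50.34%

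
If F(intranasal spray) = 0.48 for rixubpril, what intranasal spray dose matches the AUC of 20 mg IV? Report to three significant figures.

D_intranasal = 41.7 mg

For equal systemic exposure: F × D_ev = D_iv
D_ev = D_iv / F = 20 / 0.48 = 41.6667 mg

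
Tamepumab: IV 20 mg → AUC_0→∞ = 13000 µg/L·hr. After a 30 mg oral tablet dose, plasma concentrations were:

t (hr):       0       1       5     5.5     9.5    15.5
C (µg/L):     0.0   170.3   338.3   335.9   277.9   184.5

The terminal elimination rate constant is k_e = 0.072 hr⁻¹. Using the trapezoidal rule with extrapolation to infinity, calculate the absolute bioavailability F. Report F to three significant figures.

Trapezoidal AUC_0→15.5 (oral tablet):
  [0→1]: (0.0+170.3)/2 × 1 = 85.15
  [1→5]: (170.3+338.3)/2 × 4 = 1017.2
  [5→5.5]: (338.3+335.9)/2 × 0.5 = 168.55
  [5.5→9.5]: (335.9+277.9)/2 × 4 = 1227.6
  [9.5→15.5]: (277.9+184.5)/2 × 6 = 1387.2
  Sum = 3885.7 µg/L·hr
Tail: C_last/k_e = 184.5/0.072 = 2562.500
AUC_0→∞ (oral tablet) = 3885.7 + 2562.500 = 6448.2 µg/L·hr
F = (AUC_ev/D_ev)/(AUC_iv/D_iv) = (6448.2/30)/(13000/20) = 214.94/650 = 0.3307

F = 0.331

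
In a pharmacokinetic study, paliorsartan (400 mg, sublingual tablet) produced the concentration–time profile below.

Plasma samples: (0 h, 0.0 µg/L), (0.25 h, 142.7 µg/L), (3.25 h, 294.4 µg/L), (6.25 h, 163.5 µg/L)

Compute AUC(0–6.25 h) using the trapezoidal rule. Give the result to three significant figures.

Trapezoidal AUC_0→6.25:
  [0→0.25]: (0.0+142.7)/2 × 0.25 = 17.8375
  [0.25→3.25]: (142.7+294.4)/2 × 3 = 655.65
  [3.25→6.25]: (294.4+163.5)/2 × 3 = 686.85
  Sum = 1360.3375 µg/L·h

AUC = 1360 µg/L·h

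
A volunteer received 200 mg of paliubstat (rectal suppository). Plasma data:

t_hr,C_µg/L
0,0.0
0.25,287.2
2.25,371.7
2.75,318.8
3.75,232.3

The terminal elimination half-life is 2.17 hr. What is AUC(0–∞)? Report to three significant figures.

AUC = 1870 µg/L·hr

Trapezoidal AUC_0→3.75:
  [0→0.25]: (0.0+287.2)/2 × 0.25 = 35.9
  [0.25→2.25]: (287.2+371.7)/2 × 2 = 658.9
  [2.25→2.75]: (371.7+318.8)/2 × 0.5 = 172.625
  [2.75→3.75]: (318.8+232.3)/2 × 1 = 275.55
  Sum = 1142.975 µg/L·hr
k_e = ln2 / t½ = 0.693147 / 2.17 = 0.3194 hr^-1
Extrapolated tail: C_last / k_e = 232.3 / 0.3194 = 727.301
AUC_0→∞ = 1142.975 + 727.301 = 1870.276 µg/L·hr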